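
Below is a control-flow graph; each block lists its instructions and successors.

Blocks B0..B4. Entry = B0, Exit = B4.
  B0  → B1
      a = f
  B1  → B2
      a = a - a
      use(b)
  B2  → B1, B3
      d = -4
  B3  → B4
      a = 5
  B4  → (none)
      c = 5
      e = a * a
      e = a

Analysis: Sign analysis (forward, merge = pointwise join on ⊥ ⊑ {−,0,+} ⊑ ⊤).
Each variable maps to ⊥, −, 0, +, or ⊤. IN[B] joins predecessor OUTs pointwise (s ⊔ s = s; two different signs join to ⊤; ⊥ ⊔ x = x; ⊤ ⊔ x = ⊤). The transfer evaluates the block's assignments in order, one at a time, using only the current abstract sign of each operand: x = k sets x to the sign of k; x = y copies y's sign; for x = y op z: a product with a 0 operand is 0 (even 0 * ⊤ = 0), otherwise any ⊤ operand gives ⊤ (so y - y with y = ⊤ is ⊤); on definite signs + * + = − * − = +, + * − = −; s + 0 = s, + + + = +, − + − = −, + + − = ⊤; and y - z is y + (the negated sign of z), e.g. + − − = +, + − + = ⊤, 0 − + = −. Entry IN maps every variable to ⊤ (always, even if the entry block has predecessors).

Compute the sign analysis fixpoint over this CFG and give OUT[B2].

Fixpoint table:
  B0:   IN=(all ⊤)   OUT=(all ⊤)
  B1:   IN=(all ⊤)   OUT=(all ⊤)
  B2:   IN=(all ⊤)   OUT={d:-; rest ⊤}
  B3:   IN={d:-; rest ⊤}   OUT={a:+, d:-; rest ⊤}
  B4:   IN={a:+, d:-; rest ⊤}   OUT={a:+, c:+, d:-, e:+; rest ⊤}

Merge at B2: IN[B2] = OUT[B1] = {a: ⊤, b: ⊤, c: ⊤, d: ⊤, e: ⊤, f: ⊤}
Applying B2's transfer function to that IN value gives OUT[B2] (row B2 above).

Answer: {a: ⊤, b: ⊤, c: ⊤, d: -, e: ⊤, f: ⊤}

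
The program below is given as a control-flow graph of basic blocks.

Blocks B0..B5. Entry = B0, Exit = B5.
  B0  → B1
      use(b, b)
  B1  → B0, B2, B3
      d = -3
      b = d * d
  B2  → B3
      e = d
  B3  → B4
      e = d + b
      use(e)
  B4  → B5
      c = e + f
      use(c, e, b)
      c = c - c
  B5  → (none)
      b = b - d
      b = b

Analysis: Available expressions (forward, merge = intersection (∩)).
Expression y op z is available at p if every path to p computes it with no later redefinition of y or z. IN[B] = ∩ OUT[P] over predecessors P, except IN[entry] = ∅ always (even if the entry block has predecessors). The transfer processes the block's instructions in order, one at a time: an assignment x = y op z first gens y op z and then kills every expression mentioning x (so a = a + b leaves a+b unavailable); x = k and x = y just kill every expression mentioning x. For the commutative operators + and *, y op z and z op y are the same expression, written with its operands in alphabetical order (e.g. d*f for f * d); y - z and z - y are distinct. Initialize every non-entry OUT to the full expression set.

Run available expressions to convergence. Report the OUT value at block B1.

Converged values:
  B0:   IN={}   OUT={}
  B1:   IN={}   OUT={d*d}
  B2:   IN={d*d}   OUT={d*d}
  B3:   IN={d*d}   OUT={b+d, d*d}
  B4:   IN={b+d, d*d}   OUT={b+d, d*d, e+f}
  B5:   IN={b+d, d*d, e+f}   OUT={d*d, e+f}

Merge at B1: IN[B1] = OUT[B0] = {}
Applying B1's transfer function to that IN value gives OUT[B1] (row B1 above).

Answer: {d*d}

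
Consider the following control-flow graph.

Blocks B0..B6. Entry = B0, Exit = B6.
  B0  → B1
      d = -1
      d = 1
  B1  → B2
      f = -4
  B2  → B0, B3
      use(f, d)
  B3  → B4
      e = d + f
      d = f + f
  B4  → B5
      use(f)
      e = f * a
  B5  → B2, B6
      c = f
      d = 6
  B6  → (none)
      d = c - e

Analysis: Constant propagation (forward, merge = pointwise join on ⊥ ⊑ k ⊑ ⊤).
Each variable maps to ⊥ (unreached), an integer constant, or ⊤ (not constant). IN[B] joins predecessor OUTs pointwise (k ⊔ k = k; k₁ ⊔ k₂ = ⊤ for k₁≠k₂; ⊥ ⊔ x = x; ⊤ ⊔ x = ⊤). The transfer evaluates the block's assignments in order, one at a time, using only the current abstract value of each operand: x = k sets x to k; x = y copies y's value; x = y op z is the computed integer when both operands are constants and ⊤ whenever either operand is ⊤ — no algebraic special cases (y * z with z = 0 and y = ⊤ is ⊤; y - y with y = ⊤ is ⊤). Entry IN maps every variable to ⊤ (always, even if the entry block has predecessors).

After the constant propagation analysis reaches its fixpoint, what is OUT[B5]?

Answer: {a: ⊤, b: ⊤, c: -4, d: 6, e: ⊤, f: -4}

Working:
Converged values:
  B0:   IN=(all ⊤)   OUT={d:1; rest ⊤}
  B1:   IN={d:1; rest ⊤}   OUT={d:1, f:-4; rest ⊤}
  B2:   IN={f:-4; rest ⊤}   OUT={f:-4; rest ⊤}
  B3:   IN={f:-4; rest ⊤}   OUT={d:-8, f:-4; rest ⊤}
  B4:   IN={d:-8, f:-4; rest ⊤}   OUT={d:-8, f:-4; rest ⊤}
  B5:   IN={d:-8, f:-4; rest ⊤}   OUT={c:-4, d:6, f:-4; rest ⊤}
  B6:   IN={c:-4, d:6, f:-4; rest ⊤}   OUT={c:-4, f:-4; rest ⊤}

Merge at B5: IN[B5] = OUT[B4] = {a: ⊤, b: ⊤, c: ⊤, d: -8, e: ⊤, f: -4}
Applying B5's transfer function to that IN value gives OUT[B5] (row B5 above).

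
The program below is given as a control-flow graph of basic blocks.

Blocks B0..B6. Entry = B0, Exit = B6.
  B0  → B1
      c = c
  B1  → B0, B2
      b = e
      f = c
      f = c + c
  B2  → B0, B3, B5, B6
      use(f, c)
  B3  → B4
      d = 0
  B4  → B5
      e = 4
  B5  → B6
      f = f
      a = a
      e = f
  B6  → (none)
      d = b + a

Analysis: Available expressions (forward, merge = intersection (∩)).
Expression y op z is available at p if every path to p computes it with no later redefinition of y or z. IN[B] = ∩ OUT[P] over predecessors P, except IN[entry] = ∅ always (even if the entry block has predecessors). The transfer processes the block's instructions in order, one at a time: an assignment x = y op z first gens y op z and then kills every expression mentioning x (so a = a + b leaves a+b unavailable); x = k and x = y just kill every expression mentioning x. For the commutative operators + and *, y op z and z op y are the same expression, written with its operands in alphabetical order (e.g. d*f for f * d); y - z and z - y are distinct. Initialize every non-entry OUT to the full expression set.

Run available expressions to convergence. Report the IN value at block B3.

Answer: {c+c}

Trace:
Converged values:
  B0:   IN={}   OUT={}
  B1:   IN={}   OUT={c+c}
  B2:   IN={c+c}   OUT={c+c}
  B3:   IN={c+c}   OUT={c+c}
  B4:   IN={c+c}   OUT={c+c}
  B5:   IN={c+c}   OUT={c+c}
  B6:   IN={c+c}   OUT={a+b, c+c}

Merge at B3: IN[B3] = OUT[B2] = {c+c}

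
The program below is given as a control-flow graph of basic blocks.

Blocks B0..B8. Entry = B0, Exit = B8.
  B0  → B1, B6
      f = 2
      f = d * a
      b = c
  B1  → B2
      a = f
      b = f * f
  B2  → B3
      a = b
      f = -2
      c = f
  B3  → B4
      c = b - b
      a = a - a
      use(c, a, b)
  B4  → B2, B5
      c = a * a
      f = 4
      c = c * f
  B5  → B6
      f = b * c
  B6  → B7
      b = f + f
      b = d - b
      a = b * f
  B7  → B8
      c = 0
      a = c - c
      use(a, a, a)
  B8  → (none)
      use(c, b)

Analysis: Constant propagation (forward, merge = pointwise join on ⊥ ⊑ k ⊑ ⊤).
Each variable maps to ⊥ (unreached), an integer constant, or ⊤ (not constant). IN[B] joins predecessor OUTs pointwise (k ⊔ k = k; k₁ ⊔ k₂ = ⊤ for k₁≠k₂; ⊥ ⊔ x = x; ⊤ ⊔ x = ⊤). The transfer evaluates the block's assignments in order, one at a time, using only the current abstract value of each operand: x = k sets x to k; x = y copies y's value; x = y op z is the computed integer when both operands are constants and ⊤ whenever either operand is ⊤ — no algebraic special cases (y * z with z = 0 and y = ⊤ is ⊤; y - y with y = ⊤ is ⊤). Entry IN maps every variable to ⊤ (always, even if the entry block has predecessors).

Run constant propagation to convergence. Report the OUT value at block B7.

Per-block solution:
  B0:   IN=(all ⊤)   OUT=(all ⊤)
  B1:   IN=(all ⊤)   OUT=(all ⊤)
  B2:   IN=(all ⊤)   OUT={c:-2, f:-2; rest ⊤}
  B3:   IN={c:-2, f:-2; rest ⊤}   OUT={f:-2; rest ⊤}
  B4:   IN={f:-2; rest ⊤}   OUT={f:4; rest ⊤}
  B5:   IN={f:4; rest ⊤}   OUT=(all ⊤)
  B6:   IN=(all ⊤)   OUT=(all ⊤)
  B7:   IN=(all ⊤)   OUT={a:0, c:0; rest ⊤}
  B8:   IN={a:0, c:0; rest ⊤}   OUT={a:0, c:0; rest ⊤}

Merge at B7: IN[B7] = OUT[B6] = {a: ⊤, b: ⊤, c: ⊤, d: ⊤, e: ⊤, f: ⊤}
Applying B7's transfer function to that IN value gives OUT[B7] (row B7 above).

Answer: {a: 0, b: ⊤, c: 0, d: ⊤, e: ⊤, f: ⊤}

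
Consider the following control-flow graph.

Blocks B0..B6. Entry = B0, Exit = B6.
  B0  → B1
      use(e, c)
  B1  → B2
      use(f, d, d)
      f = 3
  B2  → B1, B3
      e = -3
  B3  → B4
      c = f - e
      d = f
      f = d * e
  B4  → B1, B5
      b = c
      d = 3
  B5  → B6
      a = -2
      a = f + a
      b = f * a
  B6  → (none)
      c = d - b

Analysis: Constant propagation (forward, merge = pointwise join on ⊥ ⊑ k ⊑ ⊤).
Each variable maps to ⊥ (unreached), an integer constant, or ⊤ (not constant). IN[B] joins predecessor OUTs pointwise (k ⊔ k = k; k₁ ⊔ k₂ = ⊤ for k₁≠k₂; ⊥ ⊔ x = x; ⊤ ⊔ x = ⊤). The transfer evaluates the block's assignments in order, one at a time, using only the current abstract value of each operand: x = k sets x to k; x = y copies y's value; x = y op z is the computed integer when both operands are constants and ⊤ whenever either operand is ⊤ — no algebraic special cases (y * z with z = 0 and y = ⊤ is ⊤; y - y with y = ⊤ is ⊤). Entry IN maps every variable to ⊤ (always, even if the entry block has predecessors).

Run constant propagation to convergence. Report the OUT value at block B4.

Answer: {a: ⊤, b: 6, c: 6, d: 3, e: -3, f: -9}

Working:
Converged values:
  B0:   IN=(all ⊤)   OUT=(all ⊤)
  B1:   IN=(all ⊤)   OUT={f:3; rest ⊤}
  B2:   IN={f:3; rest ⊤}   OUT={e:-3, f:3; rest ⊤}
  B3:   IN={e:-3, f:3; rest ⊤}   OUT={c:6, d:3, e:-3, f:-9; rest ⊤}
  B4:   IN={c:6, d:3, e:-3, f:-9; rest ⊤}   OUT={b:6, c:6, d:3, e:-3, f:-9; rest ⊤}
  B5:   IN={b:6, c:6, d:3, e:-3, f:-9; rest ⊤}   OUT={a:-11, b:99, c:6, d:3, e:-3, f:-9; rest ⊤}
  B6:   IN={a:-11, b:99, c:6, d:3, e:-3, f:-9; rest ⊤}   OUT={a:-11, b:99, c:-96, d:3, e:-3, f:-9; rest ⊤}

Merge at B4: IN[B4] = OUT[B3] = {a: ⊤, b: ⊤, c: 6, d: 3, e: -3, f: -9}
Applying B4's transfer function to that IN value gives OUT[B4] (row B4 above).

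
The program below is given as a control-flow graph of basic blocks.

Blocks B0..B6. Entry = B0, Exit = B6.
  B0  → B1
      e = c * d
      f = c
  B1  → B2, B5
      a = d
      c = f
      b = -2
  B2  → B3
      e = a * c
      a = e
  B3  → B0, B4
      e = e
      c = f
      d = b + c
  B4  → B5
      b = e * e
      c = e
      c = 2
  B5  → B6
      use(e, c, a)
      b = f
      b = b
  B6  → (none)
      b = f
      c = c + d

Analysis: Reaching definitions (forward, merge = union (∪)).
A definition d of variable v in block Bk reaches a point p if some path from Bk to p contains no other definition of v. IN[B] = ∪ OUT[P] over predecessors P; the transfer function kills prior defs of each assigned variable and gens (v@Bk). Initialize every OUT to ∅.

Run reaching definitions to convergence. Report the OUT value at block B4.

Answer: {a@B2, b@B4, c@B4, d@B3, e@B3, f@B0}

Derivation:
Converged values:
  B0: | IN={a@B2, b@B1, c@B3, d@B3, e@B3, f@B0} | OUT={a@B2, b@B1, c@B3, d@B3, e@B0, f@B0}
  B1: | IN={a@B2, b@B1, c@B3, d@B3, e@B0, f@B0} | OUT={a@B1, b@B1, c@B1, d@B3, e@B0, f@B0}
  B2: | IN={a@B1, b@B1, c@B1, d@B3, e@B0, f@B0} | OUT={a@B2, b@B1, c@B1, d@B3, e@B2, f@B0}
  B3: | IN={a@B2, b@B1, c@B1, d@B3, e@B2, f@B0} | OUT={a@B2, b@B1, c@B3, d@B3, e@B3, f@B0}
  B4: | IN={a@B2, b@B1, c@B3, d@B3, e@B3, f@B0} | OUT={a@B2, b@B4, c@B4, d@B3, e@B3, f@B0}
  B5: | IN={a@B1, a@B2, b@B1, b@B4, c@B1, c@B4, d@B3, e@B0, e@B3, f@B0} | OUT={a@B1, a@B2, b@B5, c@B1, c@B4, d@B3, e@B0, e@B3, f@B0}
  B6: | IN={a@B1, a@B2, b@B5, c@B1, c@B4, d@B3, e@B0, e@B3, f@B0} | OUT={a@B1, a@B2, b@B6, c@B6, d@B3, e@B0, e@B3, f@B0}

Merge at B4: IN[B4] = OUT[B3] = {a@B2, b@B1, c@B3, d@B3, e@B3, f@B0}
Applying B4's transfer function to that IN value gives OUT[B4] (row B4 above).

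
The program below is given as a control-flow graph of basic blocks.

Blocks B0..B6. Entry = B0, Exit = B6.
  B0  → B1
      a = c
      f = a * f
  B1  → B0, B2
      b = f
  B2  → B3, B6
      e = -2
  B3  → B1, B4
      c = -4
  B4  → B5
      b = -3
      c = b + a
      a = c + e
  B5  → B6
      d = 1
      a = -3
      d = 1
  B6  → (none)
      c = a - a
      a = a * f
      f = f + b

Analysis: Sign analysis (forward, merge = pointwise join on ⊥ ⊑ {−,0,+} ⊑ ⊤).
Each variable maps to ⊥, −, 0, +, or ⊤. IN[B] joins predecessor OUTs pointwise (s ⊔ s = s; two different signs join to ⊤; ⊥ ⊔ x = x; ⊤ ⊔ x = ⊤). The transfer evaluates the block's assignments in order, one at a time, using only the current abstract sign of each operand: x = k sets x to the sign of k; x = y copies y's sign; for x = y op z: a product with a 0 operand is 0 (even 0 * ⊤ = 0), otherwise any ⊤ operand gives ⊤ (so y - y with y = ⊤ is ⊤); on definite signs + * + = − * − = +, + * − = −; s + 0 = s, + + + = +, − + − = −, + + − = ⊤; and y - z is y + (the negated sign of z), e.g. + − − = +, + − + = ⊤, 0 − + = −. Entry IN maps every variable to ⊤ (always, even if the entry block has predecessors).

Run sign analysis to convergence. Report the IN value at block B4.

Answer: {a: ⊤, b: ⊤, c: -, d: ⊤, e: -, f: ⊤}

Working:
Converged values:
  B0:  IN=(all ⊤)  OUT=(all ⊤)
  B1:  IN=(all ⊤)  OUT=(all ⊤)
  B2:  IN=(all ⊤)  OUT={e:-; rest ⊤}
  B3:  IN={e:-; rest ⊤}  OUT={c:-, e:-; rest ⊤}
  B4:  IN={c:-, e:-; rest ⊤}  OUT={b:-, e:-; rest ⊤}
  B5:  IN={b:-, e:-; rest ⊤}  OUT={a:-, b:-, d:+, e:-; rest ⊤}
  B6:  IN={e:-; rest ⊤}  OUT={e:-; rest ⊤}

Merge at B4: IN[B4] = OUT[B3] = {a: ⊤, b: ⊤, c: -, d: ⊤, e: -, f: ⊤}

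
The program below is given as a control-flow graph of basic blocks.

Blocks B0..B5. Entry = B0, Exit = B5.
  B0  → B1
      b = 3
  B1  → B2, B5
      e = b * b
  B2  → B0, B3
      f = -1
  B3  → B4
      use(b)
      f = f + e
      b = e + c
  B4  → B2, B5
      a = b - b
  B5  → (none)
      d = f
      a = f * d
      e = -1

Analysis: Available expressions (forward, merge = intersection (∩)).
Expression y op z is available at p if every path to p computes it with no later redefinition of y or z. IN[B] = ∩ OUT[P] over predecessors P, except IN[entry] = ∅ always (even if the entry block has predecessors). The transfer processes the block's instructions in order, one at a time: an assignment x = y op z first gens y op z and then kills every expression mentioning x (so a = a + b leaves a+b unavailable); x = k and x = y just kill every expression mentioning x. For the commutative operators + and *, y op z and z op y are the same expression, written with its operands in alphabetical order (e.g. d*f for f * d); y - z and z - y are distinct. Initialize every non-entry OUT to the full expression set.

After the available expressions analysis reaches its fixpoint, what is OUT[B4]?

Answer: {b-b, c+e}

Trace:
Per-block solution:
  B0: | IN={} | OUT={}
  B1: | IN={} | OUT={b*b}
  B2: | IN={} | OUT={}
  B3: | IN={} | OUT={c+e}
  B4: | IN={c+e} | OUT={b-b, c+e}
  B5: | IN={} | OUT={d*f}

Merge at B4: IN[B4] = OUT[B3] = {c+e}
Applying B4's transfer function to that IN value gives OUT[B4] (row B4 above).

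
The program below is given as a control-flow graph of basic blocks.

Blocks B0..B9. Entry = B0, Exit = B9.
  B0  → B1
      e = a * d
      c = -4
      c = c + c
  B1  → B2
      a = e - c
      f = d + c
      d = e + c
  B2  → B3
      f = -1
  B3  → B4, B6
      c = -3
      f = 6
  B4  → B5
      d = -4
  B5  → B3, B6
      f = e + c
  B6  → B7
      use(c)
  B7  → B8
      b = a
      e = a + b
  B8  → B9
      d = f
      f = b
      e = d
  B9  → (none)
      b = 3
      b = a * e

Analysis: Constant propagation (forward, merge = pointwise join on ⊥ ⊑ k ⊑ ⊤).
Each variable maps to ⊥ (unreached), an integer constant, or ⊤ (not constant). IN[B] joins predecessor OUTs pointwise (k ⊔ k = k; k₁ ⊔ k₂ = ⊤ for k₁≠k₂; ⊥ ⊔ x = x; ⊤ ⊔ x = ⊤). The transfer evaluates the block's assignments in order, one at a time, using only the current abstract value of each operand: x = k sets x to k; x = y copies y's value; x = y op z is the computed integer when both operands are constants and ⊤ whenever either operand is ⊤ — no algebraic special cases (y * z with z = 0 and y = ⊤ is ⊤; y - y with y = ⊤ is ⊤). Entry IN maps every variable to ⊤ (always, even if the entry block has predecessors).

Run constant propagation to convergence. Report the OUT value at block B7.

Answer: {a: ⊤, b: ⊤, c: -3, d: ⊤, e: ⊤, f: ⊤}

Working:
Fixpoint table:
  B0: | IN=(all ⊤) | OUT={c:-8; rest ⊤}
  B1: | IN={c:-8; rest ⊤} | OUT={c:-8; rest ⊤}
  B2: | IN={c:-8; rest ⊤} | OUT={c:-8, f:-1; rest ⊤}
  B3: | IN=(all ⊤) | OUT={c:-3, f:6; rest ⊤}
  B4: | IN={c:-3, f:6; rest ⊤} | OUT={c:-3, d:-4, f:6; rest ⊤}
  B5: | IN={c:-3, d:-4, f:6; rest ⊤} | OUT={c:-3, d:-4; rest ⊤}
  B6: | IN={c:-3; rest ⊤} | OUT={c:-3; rest ⊤}
  B7: | IN={c:-3; rest ⊤} | OUT={c:-3; rest ⊤}
  B8: | IN={c:-3; rest ⊤} | OUT={c:-3; rest ⊤}
  B9: | IN={c:-3; rest ⊤} | OUT={c:-3; rest ⊤}

Merge at B7: IN[B7] = OUT[B6] = {a: ⊤, b: ⊤, c: -3, d: ⊤, e: ⊤, f: ⊤}
Applying B7's transfer function to that IN value gives OUT[B7] (row B7 above).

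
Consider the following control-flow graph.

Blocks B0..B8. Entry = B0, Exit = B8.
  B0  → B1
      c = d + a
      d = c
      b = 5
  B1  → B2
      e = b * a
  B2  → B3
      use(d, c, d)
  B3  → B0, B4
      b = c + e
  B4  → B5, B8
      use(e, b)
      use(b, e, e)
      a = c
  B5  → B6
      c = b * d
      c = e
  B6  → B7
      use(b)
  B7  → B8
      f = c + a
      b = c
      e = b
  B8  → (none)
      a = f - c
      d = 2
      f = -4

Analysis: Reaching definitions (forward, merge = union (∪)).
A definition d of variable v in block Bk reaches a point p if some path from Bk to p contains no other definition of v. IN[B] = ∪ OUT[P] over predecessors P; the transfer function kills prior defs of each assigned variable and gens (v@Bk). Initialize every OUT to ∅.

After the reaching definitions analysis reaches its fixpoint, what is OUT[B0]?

Fixpoint table:
  B0:  IN={b@B3, c@B0, d@B0, e@B1}  OUT={b@B0, c@B0, d@B0, e@B1}
  B1:  IN={b@B0, c@B0, d@B0, e@B1}  OUT={b@B0, c@B0, d@B0, e@B1}
  B2:  IN={b@B0, c@B0, d@B0, e@B1}  OUT={b@B0, c@B0, d@B0, e@B1}
  B3:  IN={b@B0, c@B0, d@B0, e@B1}  OUT={b@B3, c@B0, d@B0, e@B1}
  B4:  IN={b@B3, c@B0, d@B0, e@B1}  OUT={a@B4, b@B3, c@B0, d@B0, e@B1}
  B5:  IN={a@B4, b@B3, c@B0, d@B0, e@B1}  OUT={a@B4, b@B3, c@B5, d@B0, e@B1}
  B6:  IN={a@B4, b@B3, c@B5, d@B0, e@B1}  OUT={a@B4, b@B3, c@B5, d@B0, e@B1}
  B7:  IN={a@B4, b@B3, c@B5, d@B0, e@B1}  OUT={a@B4, b@B7, c@B5, d@B0, e@B7, f@B7}
  B8:  IN={a@B4, b@B3, b@B7, c@B0, c@B5, d@B0, e@B1, e@B7, f@B7}  OUT={a@B8, b@B3, b@B7, c@B0, c@B5, d@B8, e@B1, e@B7, f@B8}

Merge at B0 (entry node, so the boundary value {} is joined with the incoming edge(s)): IN[B0] = {} ⊔ OUT[B3] = {b@B3, c@B0, d@B0, e@B1}
Applying B0's transfer function to that IN value gives OUT[B0] (row B0 above).

Answer: {b@B0, c@B0, d@B0, e@B1}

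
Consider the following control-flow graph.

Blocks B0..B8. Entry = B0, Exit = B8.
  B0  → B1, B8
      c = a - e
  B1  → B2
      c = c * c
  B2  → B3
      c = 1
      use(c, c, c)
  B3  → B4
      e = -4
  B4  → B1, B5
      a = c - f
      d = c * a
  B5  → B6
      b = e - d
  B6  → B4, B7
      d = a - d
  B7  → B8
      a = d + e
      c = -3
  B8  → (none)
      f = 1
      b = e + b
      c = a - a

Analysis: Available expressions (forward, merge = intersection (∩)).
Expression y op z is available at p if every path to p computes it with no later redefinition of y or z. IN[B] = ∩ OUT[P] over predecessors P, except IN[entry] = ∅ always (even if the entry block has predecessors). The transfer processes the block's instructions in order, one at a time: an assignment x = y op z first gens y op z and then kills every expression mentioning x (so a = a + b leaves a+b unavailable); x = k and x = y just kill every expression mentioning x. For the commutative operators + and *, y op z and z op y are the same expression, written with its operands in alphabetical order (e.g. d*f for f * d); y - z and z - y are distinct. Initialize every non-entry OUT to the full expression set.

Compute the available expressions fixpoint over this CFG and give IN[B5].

Fixpoint table:
  B0:   IN={}   OUT={a-e}
  B1:   IN={}   OUT={}
  B2:   IN={}   OUT={}
  B3:   IN={}   OUT={}
  B4:   IN={}   OUT={a*c, c-f}
  B5:   IN={a*c, c-f}   OUT={a*c, c-f, e-d}
  B6:   IN={a*c, c-f, e-d}   OUT={a*c, c-f}
  B7:   IN={a*c, c-f}   OUT={d+e}
  B8:   IN={}   OUT={a-a}

Merge at B5: IN[B5] = OUT[B4] = {a*c, c-f}

Answer: {a*c, c-f}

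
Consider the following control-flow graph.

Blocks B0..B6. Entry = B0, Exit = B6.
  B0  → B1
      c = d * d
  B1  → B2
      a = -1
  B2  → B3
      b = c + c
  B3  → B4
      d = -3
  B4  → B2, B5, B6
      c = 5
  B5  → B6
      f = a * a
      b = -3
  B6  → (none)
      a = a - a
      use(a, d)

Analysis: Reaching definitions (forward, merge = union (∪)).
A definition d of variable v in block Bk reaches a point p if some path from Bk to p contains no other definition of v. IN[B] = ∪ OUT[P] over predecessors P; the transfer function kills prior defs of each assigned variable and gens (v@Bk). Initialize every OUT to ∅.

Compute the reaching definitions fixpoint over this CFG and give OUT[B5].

Converged values:
  B0:  IN={}  OUT={c@B0}
  B1:  IN={c@B0}  OUT={a@B1, c@B0}
  B2:  IN={a@B1, b@B2, c@B0, c@B4, d@B3}  OUT={a@B1, b@B2, c@B0, c@B4, d@B3}
  B3:  IN={a@B1, b@B2, c@B0, c@B4, d@B3}  OUT={a@B1, b@B2, c@B0, c@B4, d@B3}
  B4:  IN={a@B1, b@B2, c@B0, c@B4, d@B3}  OUT={a@B1, b@B2, c@B4, d@B3}
  B5:  IN={a@B1, b@B2, c@B4, d@B3}  OUT={a@B1, b@B5, c@B4, d@B3, f@B5}
  B6:  IN={a@B1, b@B2, b@B5, c@B4, d@B3, f@B5}  OUT={a@B6, b@B2, b@B5, c@B4, d@B3, f@B5}

Merge at B5: IN[B5] = OUT[B4] = {a@B1, b@B2, c@B4, d@B3}
Applying B5's transfer function to that IN value gives OUT[B5] (row B5 above).

Answer: {a@B1, b@B5, c@B4, d@B3, f@B5}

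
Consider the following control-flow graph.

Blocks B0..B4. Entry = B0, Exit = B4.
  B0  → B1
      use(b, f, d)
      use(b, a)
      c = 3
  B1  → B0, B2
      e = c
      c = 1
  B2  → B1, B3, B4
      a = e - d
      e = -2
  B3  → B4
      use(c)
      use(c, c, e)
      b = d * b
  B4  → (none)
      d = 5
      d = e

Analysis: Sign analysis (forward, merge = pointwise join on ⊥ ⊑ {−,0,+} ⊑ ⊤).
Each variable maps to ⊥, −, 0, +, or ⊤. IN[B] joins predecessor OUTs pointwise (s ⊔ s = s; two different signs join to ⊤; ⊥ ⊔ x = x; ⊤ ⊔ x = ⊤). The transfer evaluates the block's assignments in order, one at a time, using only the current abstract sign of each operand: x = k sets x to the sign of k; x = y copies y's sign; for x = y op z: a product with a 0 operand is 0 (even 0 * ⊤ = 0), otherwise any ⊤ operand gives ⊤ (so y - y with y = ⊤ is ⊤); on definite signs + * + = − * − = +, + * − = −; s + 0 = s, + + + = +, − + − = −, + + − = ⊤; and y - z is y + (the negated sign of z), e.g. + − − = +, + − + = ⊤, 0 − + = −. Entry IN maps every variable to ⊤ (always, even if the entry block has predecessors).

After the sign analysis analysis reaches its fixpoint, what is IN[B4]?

Answer: {a: ⊤, b: ⊤, c: +, d: ⊤, e: -, f: ⊤}

Derivation:
Per-block solution:
  B0: | IN=(all ⊤) | OUT={c:+; rest ⊤}
  B1: | IN={c:+; rest ⊤} | OUT={c:+, e:+; rest ⊤}
  B2: | IN={c:+, e:+; rest ⊤} | OUT={c:+, e:-; rest ⊤}
  B3: | IN={c:+, e:-; rest ⊤} | OUT={c:+, e:-; rest ⊤}
  B4: | IN={c:+, e:-; rest ⊤} | OUT={c:+, d:-, e:-; rest ⊤}

Merge at B4: IN[B4] = OUT[B2] ⊔ OUT[B3] = {a: ⊤, b: ⊤, c: +, d: ⊤, e: -, f: ⊤}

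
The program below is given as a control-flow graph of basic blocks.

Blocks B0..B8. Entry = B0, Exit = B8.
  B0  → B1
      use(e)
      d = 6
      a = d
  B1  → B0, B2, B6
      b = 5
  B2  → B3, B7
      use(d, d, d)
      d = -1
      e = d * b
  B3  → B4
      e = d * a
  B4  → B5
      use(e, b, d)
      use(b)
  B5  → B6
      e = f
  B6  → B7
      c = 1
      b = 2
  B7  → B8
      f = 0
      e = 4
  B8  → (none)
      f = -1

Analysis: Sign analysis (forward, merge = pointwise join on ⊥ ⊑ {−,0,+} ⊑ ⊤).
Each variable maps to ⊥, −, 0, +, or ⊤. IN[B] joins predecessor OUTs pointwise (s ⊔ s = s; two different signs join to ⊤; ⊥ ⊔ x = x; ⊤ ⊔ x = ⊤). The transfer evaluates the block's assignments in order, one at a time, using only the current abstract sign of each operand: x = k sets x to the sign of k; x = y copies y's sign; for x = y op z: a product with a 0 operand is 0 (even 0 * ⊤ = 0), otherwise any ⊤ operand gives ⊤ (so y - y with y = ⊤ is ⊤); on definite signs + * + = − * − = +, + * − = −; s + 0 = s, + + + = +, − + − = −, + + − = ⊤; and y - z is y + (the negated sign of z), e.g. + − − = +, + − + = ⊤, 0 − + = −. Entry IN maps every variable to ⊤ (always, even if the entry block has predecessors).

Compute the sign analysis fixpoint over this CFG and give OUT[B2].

Per-block solution:
  B0: | IN=(all ⊤) | OUT={a:+, d:+; rest ⊤}
  B1: | IN={a:+, d:+; rest ⊤} | OUT={a:+, b:+, d:+; rest ⊤}
  B2: | IN={a:+, b:+, d:+; rest ⊤} | OUT={a:+, b:+, d:-, e:-; rest ⊤}
  B3: | IN={a:+, b:+, d:-, e:-; rest ⊤} | OUT={a:+, b:+, d:-, e:-; rest ⊤}
  B4: | IN={a:+, b:+, d:-, e:-; rest ⊤} | OUT={a:+, b:+, d:-, e:-; rest ⊤}
  B5: | IN={a:+, b:+, d:-, e:-; rest ⊤} | OUT={a:+, b:+, d:-; rest ⊤}
  B6: | IN={a:+, b:+; rest ⊤} | OUT={a:+, b:+, c:+; rest ⊤}
  B7: | IN={a:+, b:+; rest ⊤} | OUT={a:+, b:+, e:+, f:0; rest ⊤}
  B8: | IN={a:+, b:+, e:+, f:0; rest ⊤} | OUT={a:+, b:+, e:+, f:-; rest ⊤}

Merge at B2: IN[B2] = OUT[B1] = {a: +, b: +, c: ⊤, d: +, e: ⊤, f: ⊤}
Applying B2's transfer function to that IN value gives OUT[B2] (row B2 above).

Answer: {a: +, b: +, c: ⊤, d: -, e: -, f: ⊤}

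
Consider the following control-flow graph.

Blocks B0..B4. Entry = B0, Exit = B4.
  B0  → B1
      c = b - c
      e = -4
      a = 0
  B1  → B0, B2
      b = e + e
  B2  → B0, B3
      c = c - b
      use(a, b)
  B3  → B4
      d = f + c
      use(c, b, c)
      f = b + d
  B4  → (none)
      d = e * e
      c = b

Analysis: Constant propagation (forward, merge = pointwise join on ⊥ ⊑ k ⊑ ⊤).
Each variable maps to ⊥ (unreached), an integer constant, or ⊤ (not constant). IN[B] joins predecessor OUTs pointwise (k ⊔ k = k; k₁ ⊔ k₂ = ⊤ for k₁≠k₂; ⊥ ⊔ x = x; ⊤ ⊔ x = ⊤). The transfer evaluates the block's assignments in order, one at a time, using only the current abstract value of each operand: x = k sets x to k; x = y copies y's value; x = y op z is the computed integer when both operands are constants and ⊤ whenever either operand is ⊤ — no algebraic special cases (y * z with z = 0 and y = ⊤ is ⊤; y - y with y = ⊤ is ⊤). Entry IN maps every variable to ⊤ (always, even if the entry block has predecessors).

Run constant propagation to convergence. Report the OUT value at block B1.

Answer: {a: 0, b: -8, c: ⊤, d: ⊤, e: -4, f: ⊤}

Working:
Per-block solution:
  B0:   IN=(all ⊤)   OUT={a:0, e:-4; rest ⊤}
  B1:   IN={a:0, e:-4; rest ⊤}   OUT={a:0, b:-8, e:-4; rest ⊤}
  B2:   IN={a:0, b:-8, e:-4; rest ⊤}   OUT={a:0, b:-8, e:-4; rest ⊤}
  B3:   IN={a:0, b:-8, e:-4; rest ⊤}   OUT={a:0, b:-8, e:-4; rest ⊤}
  B4:   IN={a:0, b:-8, e:-4; rest ⊤}   OUT={a:0, b:-8, c:-8, d:16, e:-4; rest ⊤}

Merge at B1: IN[B1] = OUT[B0] = {a: 0, b: ⊤, c: ⊤, d: ⊤, e: -4, f: ⊤}
Applying B1's transfer function to that IN value gives OUT[B1] (row B1 above).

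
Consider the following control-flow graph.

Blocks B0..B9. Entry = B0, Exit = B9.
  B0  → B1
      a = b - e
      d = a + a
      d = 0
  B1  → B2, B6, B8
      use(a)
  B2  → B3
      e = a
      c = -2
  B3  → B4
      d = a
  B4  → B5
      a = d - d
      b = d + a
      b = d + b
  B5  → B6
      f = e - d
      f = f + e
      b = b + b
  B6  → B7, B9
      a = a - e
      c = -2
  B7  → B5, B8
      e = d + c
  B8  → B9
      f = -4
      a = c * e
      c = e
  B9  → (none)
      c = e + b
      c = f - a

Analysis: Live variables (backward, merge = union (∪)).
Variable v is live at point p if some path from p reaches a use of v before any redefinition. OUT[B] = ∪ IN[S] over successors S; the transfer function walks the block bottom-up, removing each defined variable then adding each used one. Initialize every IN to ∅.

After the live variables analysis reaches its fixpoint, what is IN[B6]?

Answer: {a, b, d, e, f}

Working:
Converged values:
  B0:   IN={b, c, e, f}   OUT={a, b, c, d, e, f}
  B1:   IN={a, b, c, d, e, f}   OUT={a, b, c, d, e, f}
  B2:   IN={a}   OUT={a, e}
  B3:   IN={a, e}   OUT={d, e}
  B4:   IN={d, e}   OUT={a, b, d, e}
  B5:   IN={a, b, d, e}   OUT={a, b, d, e, f}
  B6:   IN={a, b, d, e, f}   OUT={a, b, c, d, e, f}
  B7:   IN={a, b, c, d}   OUT={a, b, c, d, e}
  B8:   IN={b, c, e}   OUT={a, b, e, f}
  B9:   IN={a, b, e, f}   OUT={}

Merge at B6: OUT[B6] = IN[B7] ⊔ IN[B9] = {a, b, c, d, e, f}
Applying B6's transfer function to that OUT value gives IN[B6] (row B6 above).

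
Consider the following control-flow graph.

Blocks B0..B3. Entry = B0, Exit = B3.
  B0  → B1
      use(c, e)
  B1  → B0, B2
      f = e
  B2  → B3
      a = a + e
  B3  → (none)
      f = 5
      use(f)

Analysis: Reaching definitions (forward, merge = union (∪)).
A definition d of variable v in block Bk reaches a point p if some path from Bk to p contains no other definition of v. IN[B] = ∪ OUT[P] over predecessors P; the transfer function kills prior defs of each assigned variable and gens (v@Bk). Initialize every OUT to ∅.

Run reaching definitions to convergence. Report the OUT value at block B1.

Converged values:
  B0: | IN={f@B1} | OUT={f@B1}
  B1: | IN={f@B1} | OUT={f@B1}
  B2: | IN={f@B1} | OUT={a@B2, f@B1}
  B3: | IN={a@B2, f@B1} | OUT={a@B2, f@B3}

Merge at B1: IN[B1] = OUT[B0] = {f@B1}
Applying B1's transfer function to that IN value gives OUT[B1] (row B1 above).

Answer: {f@B1}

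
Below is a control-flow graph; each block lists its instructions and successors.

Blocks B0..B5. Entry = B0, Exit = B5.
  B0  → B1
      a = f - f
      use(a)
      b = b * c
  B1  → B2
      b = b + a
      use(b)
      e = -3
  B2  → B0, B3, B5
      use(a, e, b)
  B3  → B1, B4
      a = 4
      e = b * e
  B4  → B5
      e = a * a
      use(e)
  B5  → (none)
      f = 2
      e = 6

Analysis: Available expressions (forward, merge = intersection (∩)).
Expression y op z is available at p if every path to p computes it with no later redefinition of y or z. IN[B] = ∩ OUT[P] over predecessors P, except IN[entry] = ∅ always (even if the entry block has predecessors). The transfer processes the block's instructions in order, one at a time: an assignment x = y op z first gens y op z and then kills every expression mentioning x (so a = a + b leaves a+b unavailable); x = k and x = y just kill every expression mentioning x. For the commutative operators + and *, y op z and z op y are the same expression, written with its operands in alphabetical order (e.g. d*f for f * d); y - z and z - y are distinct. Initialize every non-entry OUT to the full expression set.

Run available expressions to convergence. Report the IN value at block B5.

Answer: {f-f}

Working:
Fixpoint table:
  B0:  IN={}  OUT={f-f}
  B1:  IN={f-f}  OUT={f-f}
  B2:  IN={f-f}  OUT={f-f}
  B3:  IN={f-f}  OUT={f-f}
  B4:  IN={f-f}  OUT={a*a, f-f}
  B5:  IN={f-f}  OUT={}

Merge at B5: IN[B5] = OUT[B2] ∩ OUT[B4] = {f-f}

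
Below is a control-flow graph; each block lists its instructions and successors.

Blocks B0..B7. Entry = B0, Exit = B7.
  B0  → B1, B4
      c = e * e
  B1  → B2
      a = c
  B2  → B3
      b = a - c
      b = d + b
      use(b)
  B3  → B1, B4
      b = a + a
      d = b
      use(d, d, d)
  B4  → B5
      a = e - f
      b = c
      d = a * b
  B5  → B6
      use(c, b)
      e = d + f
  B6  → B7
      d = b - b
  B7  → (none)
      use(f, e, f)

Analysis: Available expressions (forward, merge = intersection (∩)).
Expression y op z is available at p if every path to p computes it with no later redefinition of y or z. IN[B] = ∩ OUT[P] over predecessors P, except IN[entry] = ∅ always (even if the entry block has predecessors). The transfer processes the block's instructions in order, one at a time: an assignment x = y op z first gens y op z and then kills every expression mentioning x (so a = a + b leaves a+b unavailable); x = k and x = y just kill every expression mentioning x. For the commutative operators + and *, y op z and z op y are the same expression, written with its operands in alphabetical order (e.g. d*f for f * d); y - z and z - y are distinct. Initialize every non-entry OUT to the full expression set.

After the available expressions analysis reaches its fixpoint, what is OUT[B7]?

Answer: {a*b, b-b}

Derivation:
Fixpoint table:
  B0:   IN={}   OUT={e*e}
  B1:   IN={e*e}   OUT={e*e}
  B2:   IN={e*e}   OUT={a-c, e*e}
  B3:   IN={a-c, e*e}   OUT={a+a, a-c, e*e}
  B4:   IN={e*e}   OUT={a*b, e*e, e-f}
  B5:   IN={a*b, e*e, e-f}   OUT={a*b, d+f}
  B6:   IN={a*b, d+f}   OUT={a*b, b-b}
  B7:   IN={a*b, b-b}   OUT={a*b, b-b}

Merge at B7: IN[B7] = OUT[B6] = {a*b, b-b}
Applying B7's transfer function to that IN value gives OUT[B7] (row B7 above).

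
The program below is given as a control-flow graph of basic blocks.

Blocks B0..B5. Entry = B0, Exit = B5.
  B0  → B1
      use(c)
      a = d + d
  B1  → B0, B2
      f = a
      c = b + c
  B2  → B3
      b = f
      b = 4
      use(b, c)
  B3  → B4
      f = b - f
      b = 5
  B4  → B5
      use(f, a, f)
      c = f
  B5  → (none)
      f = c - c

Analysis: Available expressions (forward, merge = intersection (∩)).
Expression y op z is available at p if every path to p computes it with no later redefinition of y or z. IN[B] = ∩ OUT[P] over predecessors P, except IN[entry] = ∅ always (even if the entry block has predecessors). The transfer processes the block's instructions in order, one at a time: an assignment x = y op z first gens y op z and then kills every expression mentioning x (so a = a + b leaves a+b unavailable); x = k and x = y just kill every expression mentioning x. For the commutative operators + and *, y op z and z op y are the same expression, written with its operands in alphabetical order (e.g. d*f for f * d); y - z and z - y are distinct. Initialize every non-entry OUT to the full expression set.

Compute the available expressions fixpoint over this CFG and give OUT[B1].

Converged values:
  B0:  IN={}  OUT={d+d}
  B1:  IN={d+d}  OUT={d+d}
  B2:  IN={d+d}  OUT={d+d}
  B3:  IN={d+d}  OUT={d+d}
  B4:  IN={d+d}  OUT={d+d}
  B5:  IN={d+d}  OUT={c-c, d+d}

Merge at B1: IN[B1] = OUT[B0] = {d+d}
Applying B1's transfer function to that IN value gives OUT[B1] (row B1 above).

Answer: {d+d}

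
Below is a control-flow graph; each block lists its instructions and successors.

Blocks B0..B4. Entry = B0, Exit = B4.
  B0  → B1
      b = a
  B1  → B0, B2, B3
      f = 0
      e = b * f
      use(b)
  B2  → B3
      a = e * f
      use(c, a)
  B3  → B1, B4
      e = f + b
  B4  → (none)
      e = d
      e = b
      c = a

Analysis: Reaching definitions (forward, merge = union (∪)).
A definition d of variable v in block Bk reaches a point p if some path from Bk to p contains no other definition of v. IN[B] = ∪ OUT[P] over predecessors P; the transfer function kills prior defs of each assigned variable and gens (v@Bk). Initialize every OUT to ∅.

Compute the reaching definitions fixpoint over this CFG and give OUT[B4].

Per-block solution:
  B0:   IN={a@B2, b@B0, e@B1, f@B1}   OUT={a@B2, b@B0, e@B1, f@B1}
  B1:   IN={a@B2, b@B0, e@B1, e@B3, f@B1}   OUT={a@B2, b@B0, e@B1, f@B1}
  B2:   IN={a@B2, b@B0, e@B1, f@B1}   OUT={a@B2, b@B0, e@B1, f@B1}
  B3:   IN={a@B2, b@B0, e@B1, f@B1}   OUT={a@B2, b@B0, e@B3, f@B1}
  B4:   IN={a@B2, b@B0, e@B3, f@B1}   OUT={a@B2, b@B0, c@B4, e@B4, f@B1}

Merge at B4: IN[B4] = OUT[B3] = {a@B2, b@B0, e@B3, f@B1}
Applying B4's transfer function to that IN value gives OUT[B4] (row B4 above).

Answer: {a@B2, b@B0, c@B4, e@B4, f@B1}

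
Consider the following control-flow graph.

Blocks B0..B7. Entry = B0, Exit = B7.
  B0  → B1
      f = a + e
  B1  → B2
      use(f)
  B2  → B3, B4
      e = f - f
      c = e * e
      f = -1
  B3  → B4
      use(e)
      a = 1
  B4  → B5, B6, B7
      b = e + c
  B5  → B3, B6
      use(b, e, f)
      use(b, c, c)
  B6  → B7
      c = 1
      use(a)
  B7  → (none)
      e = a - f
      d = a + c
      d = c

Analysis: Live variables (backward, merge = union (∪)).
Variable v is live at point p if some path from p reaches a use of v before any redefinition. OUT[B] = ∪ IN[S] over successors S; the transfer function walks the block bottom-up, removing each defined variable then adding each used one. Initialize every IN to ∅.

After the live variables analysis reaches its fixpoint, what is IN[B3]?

Answer: {c, e, f}

Derivation:
Fixpoint table:
  B0:   IN={a, e}   OUT={a, f}
  B1:   IN={a, f}   OUT={a, f}
  B2:   IN={a, f}   OUT={a, c, e, f}
  B3:   IN={c, e, f}   OUT={a, c, e, f}
  B4:   IN={a, c, e, f}   OUT={a, b, c, e, f}
  B5:   IN={a, b, c, e, f}   OUT={a, c, e, f}
  B6:   IN={a, f}   OUT={a, c, f}
  B7:   IN={a, c, f}   OUT={}

Merge at B3: OUT[B3] = IN[B4] = {a, c, e, f}
Applying B3's transfer function to that OUT value gives IN[B3] (row B3 above).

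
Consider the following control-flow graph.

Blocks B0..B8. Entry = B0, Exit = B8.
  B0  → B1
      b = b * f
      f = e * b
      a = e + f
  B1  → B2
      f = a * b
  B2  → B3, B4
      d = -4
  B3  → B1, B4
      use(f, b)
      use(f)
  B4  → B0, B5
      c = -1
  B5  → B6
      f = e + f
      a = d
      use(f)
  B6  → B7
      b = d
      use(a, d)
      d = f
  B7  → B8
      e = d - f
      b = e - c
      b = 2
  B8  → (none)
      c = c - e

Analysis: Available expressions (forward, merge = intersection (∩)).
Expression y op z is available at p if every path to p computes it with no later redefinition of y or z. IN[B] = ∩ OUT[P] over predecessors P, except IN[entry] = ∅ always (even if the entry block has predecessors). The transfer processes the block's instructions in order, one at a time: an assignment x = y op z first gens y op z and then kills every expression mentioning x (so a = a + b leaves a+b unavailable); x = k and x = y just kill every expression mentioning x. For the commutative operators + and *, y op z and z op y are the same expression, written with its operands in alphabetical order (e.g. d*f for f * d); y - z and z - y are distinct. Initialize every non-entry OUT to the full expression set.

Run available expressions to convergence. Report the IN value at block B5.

Answer: {a*b, b*e}

Derivation:
Converged values:
  B0:  IN={}  OUT={b*e, e+f}
  B1:  IN={b*e}  OUT={a*b, b*e}
  B2:  IN={a*b, b*e}  OUT={a*b, b*e}
  B3:  IN={a*b, b*e}  OUT={a*b, b*e}
  B4:  IN={a*b, b*e}  OUT={a*b, b*e}
  B5:  IN={a*b, b*e}  OUT={b*e}
  B6:  IN={b*e}  OUT={}
  B7:  IN={}  OUT={d-f, e-c}
  B8:  IN={d-f, e-c}  OUT={d-f}

Merge at B5: IN[B5] = OUT[B4] = {a*b, b*e}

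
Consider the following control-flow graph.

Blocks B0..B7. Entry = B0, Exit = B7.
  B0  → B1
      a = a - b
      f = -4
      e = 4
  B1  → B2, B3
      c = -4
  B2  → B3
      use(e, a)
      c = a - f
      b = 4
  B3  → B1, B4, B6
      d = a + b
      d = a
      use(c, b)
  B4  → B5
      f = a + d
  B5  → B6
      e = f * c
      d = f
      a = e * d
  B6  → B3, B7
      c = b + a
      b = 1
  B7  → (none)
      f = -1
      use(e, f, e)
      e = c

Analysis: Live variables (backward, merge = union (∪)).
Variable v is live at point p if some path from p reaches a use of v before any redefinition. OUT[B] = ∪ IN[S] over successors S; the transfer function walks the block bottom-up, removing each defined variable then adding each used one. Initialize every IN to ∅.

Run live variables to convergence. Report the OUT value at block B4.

Fixpoint table:
  B0:  IN={a, b}  OUT={a, b, e, f}
  B1:  IN={a, b, e, f}  OUT={a, b, c, e, f}
  B2:  IN={a, e, f}  OUT={a, b, c, e, f}
  B3:  IN={a, b, c, e, f}  OUT={a, b, c, d, e, f}
  B4:  IN={a, b, c, d}  OUT={b, c, f}
  B5:  IN={b, c, f}  OUT={a, b, e, f}
  B6:  IN={a, b, e, f}  OUT={a, b, c, e, f}
  B7:  IN={c, e}  OUT={}

Merge at B4: OUT[B4] = IN[B5] = {b, c, f}

Answer: {b, c, f}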